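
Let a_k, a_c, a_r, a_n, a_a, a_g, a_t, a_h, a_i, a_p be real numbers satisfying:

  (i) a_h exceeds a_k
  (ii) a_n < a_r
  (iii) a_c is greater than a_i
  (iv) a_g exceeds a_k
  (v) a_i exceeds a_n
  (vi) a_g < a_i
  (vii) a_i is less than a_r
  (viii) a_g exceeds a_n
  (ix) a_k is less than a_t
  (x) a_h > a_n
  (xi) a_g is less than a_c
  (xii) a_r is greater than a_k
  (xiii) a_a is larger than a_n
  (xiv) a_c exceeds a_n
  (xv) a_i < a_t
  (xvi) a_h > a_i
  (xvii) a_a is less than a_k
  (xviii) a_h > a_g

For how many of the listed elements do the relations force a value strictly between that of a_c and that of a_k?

2

The relations place a_k below a_c. An element lies strictly between them when it is forced above a_k and also forced below a_c.
Above a_k: {a_g, a_i, a_t, a_h, a_r}. Below a_c: {a_n, a_a, a_g, a_i}.
Intersection: {a_g, a_i} — 2.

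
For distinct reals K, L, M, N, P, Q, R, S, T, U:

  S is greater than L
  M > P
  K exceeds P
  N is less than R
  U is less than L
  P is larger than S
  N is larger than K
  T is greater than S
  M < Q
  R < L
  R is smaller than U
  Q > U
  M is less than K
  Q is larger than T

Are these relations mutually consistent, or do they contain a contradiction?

inconsistent

We have S < P stated directly, yet also P < M < K < N < R < U < L < S by chaining the others — so P < S. Contradiction.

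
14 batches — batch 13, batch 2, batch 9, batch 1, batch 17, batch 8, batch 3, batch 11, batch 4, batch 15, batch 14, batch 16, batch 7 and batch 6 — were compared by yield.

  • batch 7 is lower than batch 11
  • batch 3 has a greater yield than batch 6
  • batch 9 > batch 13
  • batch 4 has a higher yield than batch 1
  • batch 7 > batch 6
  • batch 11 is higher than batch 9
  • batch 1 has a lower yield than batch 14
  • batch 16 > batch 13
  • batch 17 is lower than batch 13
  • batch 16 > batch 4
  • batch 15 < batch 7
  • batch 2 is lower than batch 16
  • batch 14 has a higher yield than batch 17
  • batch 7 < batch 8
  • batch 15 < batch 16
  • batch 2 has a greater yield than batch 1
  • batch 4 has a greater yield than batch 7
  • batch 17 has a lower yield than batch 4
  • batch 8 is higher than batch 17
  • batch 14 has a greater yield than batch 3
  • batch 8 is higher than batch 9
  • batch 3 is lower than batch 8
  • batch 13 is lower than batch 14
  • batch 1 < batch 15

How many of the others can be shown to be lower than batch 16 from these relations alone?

The elements the relations force below batch 16 are batch 1, batch 17, batch 6, batch 2, batch 13, batch 15, batch 7, batch 4 — no chain reaches any other.
That is 8.

8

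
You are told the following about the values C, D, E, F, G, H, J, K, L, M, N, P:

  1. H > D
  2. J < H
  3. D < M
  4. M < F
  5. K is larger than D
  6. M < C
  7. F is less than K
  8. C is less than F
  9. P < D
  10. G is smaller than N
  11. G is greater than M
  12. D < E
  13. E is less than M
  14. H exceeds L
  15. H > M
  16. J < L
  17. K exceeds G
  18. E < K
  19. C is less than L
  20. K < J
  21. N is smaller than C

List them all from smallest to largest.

Nothing is placed below P, so it is least; from there P < D; D < E; E < M; M < G; G < N; N < C; C < F; F < K; K < J; J < L; L < H, each given directly.

P < D < E < M < G < N < C < F < K < J < L < H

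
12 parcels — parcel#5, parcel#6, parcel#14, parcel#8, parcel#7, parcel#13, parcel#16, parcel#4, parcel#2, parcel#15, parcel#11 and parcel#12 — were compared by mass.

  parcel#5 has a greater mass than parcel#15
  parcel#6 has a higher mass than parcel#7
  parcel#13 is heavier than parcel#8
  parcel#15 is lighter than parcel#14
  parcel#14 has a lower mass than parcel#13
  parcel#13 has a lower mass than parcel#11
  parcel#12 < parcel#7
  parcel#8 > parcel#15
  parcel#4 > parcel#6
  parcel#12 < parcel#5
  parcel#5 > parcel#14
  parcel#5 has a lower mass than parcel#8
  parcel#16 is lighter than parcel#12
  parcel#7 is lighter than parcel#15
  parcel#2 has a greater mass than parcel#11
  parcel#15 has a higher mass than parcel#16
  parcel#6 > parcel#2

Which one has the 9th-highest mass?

parcel#15

Piecing the relations together gives one ordering: parcel#16 < parcel#12 < parcel#7 < parcel#15 < parcel#14 < parcel#5 < parcel#8 < parcel#13 < parcel#11 < parcel#2 < parcel#6 < parcel#4.
The 9th largest is parcel#15.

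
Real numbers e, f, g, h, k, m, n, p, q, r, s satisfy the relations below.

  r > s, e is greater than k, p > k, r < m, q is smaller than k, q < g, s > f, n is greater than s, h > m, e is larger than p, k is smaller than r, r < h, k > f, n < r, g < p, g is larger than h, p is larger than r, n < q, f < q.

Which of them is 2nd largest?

The consecutive relations fix a unique order: f < s < n < q < k < r < m < h < g < p < e.
Counting 2 from the largest end gives p.

p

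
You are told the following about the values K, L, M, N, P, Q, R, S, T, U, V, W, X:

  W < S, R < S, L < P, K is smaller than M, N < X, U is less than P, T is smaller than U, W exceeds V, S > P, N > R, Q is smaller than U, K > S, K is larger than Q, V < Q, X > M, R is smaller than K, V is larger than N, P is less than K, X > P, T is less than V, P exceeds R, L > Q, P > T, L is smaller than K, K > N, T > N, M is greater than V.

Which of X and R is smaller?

R

R < N and N < T give R < T.
With T < V: R < N < T < V.
With V < Q: R < N < T < V < Q.
Then Q < U extends the chain to U.
With U < P: R < N < T < V < Q < U < P.
Then P < S extends the chain to S.
With S < K: R < N < T < V < Q < U < P < S < K.
With K < M: R < N < T < V < Q < U < P < S < K < M.
With M < X: R < N < T < V < Q < U < P < S < K < M < X.
So R < X; R is the smaller of the two.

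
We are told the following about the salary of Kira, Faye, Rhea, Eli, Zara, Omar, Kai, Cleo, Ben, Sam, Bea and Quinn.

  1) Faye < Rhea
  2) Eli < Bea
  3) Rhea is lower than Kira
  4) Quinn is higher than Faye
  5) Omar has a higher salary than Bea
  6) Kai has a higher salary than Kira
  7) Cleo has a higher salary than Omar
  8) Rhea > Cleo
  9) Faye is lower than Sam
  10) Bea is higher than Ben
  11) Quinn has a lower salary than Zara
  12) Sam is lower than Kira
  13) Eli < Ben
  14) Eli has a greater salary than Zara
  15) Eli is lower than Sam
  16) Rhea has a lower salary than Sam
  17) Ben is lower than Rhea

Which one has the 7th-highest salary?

Piecing the relations together gives one ordering: Faye < Quinn < Zara < Eli < Ben < Bea < Omar < Cleo < Rhea < Sam < Kira < Kai.
Counting 7 from the largest end gives Bea.

Bea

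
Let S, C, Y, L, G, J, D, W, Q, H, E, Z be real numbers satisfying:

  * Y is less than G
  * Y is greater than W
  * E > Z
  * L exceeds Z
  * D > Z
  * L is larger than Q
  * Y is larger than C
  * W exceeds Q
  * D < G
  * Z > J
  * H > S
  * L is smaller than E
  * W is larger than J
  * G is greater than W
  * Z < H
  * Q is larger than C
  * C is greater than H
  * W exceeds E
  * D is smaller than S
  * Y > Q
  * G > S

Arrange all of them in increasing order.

The consecutive links are each given: J < Z; Z < D; D < S; S < H; H < C; C < Q; Q < L; L < E; E < W; W < Y; Y < G.

J < Z < D < S < H < C < Q < L < E < W < Y < G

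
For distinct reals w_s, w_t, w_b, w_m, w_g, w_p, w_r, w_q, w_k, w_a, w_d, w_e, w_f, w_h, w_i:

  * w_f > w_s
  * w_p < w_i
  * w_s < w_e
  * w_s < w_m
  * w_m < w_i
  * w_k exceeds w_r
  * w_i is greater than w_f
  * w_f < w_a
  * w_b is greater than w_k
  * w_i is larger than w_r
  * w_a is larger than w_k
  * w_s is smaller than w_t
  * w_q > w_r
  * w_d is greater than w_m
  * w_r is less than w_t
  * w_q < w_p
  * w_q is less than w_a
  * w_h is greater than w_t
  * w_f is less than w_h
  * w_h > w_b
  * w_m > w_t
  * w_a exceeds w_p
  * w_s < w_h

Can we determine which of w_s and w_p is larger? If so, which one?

Following every chain through w_s: above w_s we get w_f, w_t, w_e, w_h, w_m, w_i, w_a, w_d.
w_p is not reached, and no chain runs the other way from w_p to w_s.
So the given relations leave the order of w_s and w_p undetermined.

undetermined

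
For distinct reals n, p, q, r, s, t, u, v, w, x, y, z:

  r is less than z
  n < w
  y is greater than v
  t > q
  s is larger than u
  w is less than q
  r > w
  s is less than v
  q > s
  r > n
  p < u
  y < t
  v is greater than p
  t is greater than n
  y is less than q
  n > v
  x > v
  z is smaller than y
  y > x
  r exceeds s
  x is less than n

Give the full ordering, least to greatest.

p < u < s < v < x < n < w < r < z < y < q < t

The consecutive links are each given: p < u; u < s; s < v; v < x; x < n; n < w; w < r; r < z; z < y; y < q; q < t.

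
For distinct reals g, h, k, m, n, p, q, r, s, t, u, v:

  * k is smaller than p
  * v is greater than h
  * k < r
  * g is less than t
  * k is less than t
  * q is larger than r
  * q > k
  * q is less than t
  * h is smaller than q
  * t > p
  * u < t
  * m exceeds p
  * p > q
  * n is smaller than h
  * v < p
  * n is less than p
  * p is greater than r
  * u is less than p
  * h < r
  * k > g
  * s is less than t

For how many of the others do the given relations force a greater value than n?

The elements the relations force above n are h, r, q, v, p, t, m — no chain reaches any other.
That is 7.

7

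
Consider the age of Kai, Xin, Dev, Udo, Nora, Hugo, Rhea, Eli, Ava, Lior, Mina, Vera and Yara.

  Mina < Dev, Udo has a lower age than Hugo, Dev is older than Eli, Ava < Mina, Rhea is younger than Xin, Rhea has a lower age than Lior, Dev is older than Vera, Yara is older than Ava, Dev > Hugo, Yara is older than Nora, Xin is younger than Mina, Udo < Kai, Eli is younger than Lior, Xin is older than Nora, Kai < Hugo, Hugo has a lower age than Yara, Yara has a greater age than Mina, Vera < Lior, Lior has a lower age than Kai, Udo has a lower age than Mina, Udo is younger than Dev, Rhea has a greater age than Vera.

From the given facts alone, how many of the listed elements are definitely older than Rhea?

Directly above Rhea: Xin, Lior.
One step further: Mina, Kai (4 so far).
One step further: Hugo, Yara, Dev (7 so far).
No other element is forced above Rhea by the given relations, so the count is 7.

7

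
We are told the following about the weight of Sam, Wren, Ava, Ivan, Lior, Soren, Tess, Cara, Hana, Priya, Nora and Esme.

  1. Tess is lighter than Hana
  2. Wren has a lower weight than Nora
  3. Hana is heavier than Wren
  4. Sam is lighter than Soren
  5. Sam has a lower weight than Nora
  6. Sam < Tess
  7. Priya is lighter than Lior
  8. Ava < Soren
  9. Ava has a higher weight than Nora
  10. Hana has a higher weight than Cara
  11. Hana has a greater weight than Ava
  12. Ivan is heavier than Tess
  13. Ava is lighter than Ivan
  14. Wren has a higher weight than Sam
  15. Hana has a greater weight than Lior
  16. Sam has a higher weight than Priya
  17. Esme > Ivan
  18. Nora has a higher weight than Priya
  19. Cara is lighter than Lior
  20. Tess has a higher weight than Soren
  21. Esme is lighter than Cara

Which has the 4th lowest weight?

The consecutive relations fix a unique order: Priya < Sam < Wren < Nora < Ava < Soren < Tess < Ivan < Esme < Cara < Lior < Hana.
Counting 4 from the smallest end gives Nora.

Nora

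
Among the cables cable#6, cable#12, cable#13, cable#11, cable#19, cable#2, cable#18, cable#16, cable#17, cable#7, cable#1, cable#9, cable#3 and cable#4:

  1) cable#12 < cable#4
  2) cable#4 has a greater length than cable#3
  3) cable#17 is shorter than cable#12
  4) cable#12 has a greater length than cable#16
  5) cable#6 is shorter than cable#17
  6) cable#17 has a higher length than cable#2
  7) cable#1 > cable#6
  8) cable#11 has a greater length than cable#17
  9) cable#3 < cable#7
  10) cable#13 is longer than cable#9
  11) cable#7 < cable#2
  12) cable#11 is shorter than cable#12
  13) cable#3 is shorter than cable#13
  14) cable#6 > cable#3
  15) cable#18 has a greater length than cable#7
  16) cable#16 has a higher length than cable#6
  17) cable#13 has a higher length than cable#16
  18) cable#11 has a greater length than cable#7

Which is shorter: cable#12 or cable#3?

cable#3

cable#3 < cable#7 and cable#7 < cable#2 give cable#3 < cable#2.
With cable#2 < cable#17: cable#3 < cable#7 < cable#2 < cable#17.
With cable#17 < cable#11: cable#3 < cable#7 < cable#2 < cable#17 < cable#11.
Then cable#11 < cable#12 extends the chain to cable#12.
So cable#3 < cable#12; cable#3 is the shorter of the two.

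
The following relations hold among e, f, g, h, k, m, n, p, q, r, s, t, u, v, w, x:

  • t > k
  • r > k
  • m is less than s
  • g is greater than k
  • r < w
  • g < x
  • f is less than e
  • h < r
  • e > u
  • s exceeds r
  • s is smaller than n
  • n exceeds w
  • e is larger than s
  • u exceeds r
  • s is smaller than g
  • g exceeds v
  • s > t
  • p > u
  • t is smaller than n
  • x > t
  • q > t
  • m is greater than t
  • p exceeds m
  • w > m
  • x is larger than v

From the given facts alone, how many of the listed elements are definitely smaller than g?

Directly below g: k, v, s.
One step further: t, m, r (6 so far).
One step further: h (7 so far).
Nothing else is reachable below g; 7 in all.

7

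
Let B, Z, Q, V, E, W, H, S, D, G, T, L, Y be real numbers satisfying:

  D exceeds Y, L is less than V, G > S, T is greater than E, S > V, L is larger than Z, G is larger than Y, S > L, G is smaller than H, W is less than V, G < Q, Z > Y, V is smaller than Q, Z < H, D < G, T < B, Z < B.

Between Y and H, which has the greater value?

Y < Z and Z < L give Y < L.
With L < V: Y < Z < L < V.
With V < S: Y < Z < L < V < S.
With S < G: Y < Z < L < V < S < G.
Then G < H extends the chain to H.
So Y < H; H is the larger of the two.

H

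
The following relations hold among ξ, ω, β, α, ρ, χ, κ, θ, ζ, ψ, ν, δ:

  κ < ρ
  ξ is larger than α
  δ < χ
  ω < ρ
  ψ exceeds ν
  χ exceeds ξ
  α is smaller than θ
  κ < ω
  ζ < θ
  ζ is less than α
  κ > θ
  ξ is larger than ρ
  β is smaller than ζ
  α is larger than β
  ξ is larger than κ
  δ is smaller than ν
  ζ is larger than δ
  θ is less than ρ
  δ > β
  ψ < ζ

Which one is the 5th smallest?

Piecing the relations together gives one ordering: β < δ < ν < ψ < ζ < α < θ < κ < ω < ρ < ξ < χ.
Counting 5 from the smallest end gives ζ.

ζ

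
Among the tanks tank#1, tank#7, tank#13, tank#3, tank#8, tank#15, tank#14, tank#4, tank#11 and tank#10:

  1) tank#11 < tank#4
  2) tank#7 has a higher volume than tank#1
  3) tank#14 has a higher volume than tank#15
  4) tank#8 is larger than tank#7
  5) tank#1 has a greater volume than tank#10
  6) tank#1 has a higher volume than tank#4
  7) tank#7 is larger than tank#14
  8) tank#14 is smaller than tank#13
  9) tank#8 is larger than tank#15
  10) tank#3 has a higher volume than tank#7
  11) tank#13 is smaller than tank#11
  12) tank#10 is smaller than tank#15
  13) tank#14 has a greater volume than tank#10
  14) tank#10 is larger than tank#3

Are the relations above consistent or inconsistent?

We have tank#7 < tank#3 stated directly, yet also tank#3 < tank#10 < tank#15 < tank#14 < tank#13 < tank#11 < tank#4 < tank#1 < tank#7 by chaining the others — so tank#3 < tank#7. Contradiction.

inconsistent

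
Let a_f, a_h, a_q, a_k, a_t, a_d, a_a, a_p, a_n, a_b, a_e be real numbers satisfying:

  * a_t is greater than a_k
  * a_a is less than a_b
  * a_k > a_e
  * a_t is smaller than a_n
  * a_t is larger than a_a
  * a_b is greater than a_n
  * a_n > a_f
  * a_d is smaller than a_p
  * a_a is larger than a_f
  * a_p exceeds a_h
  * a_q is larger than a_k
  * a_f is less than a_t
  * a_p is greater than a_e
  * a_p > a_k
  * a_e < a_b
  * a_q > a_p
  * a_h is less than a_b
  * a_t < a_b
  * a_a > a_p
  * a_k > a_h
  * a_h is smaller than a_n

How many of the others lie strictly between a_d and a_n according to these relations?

3

Chaining upward from a_d reaches: a_p, a_a, a_t, a_q, a_b.
Chaining downward from a_n reaches: a_h, a_e, a_k, a_p, a_f, a_a, a_t.
Strictly between a_d and a_n are those in both lists: a_p, a_a, a_t — 3 elements.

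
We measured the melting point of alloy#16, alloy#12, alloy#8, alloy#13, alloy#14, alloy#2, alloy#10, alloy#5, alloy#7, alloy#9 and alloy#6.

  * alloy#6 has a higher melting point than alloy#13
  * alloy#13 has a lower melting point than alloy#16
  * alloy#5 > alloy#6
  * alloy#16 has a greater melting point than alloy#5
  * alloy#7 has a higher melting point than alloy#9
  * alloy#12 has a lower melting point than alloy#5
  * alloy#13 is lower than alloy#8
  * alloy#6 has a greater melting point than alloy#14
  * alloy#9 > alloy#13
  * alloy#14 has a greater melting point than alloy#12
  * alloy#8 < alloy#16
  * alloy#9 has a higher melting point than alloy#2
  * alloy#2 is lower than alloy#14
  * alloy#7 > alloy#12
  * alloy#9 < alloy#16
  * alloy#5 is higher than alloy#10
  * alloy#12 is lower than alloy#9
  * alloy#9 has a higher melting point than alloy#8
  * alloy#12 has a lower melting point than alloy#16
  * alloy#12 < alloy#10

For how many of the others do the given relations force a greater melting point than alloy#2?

The elements the relations force above alloy#2 are alloy#14, alloy#9, alloy#6, alloy#5, alloy#16, alloy#7 — no chain reaches any other.
That is 6.

6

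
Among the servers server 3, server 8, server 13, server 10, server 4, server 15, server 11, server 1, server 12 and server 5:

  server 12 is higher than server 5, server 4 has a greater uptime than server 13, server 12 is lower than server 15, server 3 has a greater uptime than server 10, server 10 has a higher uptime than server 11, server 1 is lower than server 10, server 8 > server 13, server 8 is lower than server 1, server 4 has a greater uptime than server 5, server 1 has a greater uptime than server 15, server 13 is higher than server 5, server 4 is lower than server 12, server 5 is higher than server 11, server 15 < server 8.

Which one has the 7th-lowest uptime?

The consecutive relations fix a unique order: server 11 < server 5 < server 13 < server 4 < server 12 < server 15 < server 8 < server 1 < server 10 < server 3.
Counting 7 from the smallest end gives server 8.

server 8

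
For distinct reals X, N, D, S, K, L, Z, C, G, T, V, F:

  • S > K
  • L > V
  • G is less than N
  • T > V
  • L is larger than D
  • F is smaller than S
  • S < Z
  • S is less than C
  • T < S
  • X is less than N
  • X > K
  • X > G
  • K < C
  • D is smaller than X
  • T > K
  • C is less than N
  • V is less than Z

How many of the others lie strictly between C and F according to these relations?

Chaining upward from F reaches: S, Z, N.
Chaining downward from C reaches: V, K, T, S.
Strictly between F and C are those in both lists: S — 1 element.

1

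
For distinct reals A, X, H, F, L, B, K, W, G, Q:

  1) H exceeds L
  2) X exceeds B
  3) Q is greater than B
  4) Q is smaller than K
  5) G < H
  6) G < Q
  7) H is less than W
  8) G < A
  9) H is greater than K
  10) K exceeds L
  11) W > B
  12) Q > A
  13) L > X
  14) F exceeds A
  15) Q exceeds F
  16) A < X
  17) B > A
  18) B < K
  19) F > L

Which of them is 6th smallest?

Piecing the relations together gives one ordering: G < A < B < X < L < F < Q < K < H < W.
Counting 6 from the smallest end gives F.

F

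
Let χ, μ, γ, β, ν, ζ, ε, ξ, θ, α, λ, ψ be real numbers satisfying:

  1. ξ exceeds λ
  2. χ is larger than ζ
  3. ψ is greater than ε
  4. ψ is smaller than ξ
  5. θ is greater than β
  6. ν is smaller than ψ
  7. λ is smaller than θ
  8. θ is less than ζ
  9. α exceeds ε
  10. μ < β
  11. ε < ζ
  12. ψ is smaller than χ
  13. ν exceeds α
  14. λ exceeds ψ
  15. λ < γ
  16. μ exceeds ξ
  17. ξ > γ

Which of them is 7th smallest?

ξ

The consecutive relations fix a unique order: ε < α < ν < ψ < λ < γ < ξ < μ < β < θ < ζ < χ.
The 7th smallest is ξ.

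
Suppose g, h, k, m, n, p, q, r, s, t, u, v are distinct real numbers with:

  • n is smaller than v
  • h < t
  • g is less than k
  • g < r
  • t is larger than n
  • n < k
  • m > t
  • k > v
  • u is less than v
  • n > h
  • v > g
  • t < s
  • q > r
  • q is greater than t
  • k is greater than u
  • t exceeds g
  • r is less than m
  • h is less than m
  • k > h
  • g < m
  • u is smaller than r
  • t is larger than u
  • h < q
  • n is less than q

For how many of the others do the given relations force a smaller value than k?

From k the given relations immediately reach u, g, h, n, v.
No other element is forced below k by the given relations, so the count is 5.

5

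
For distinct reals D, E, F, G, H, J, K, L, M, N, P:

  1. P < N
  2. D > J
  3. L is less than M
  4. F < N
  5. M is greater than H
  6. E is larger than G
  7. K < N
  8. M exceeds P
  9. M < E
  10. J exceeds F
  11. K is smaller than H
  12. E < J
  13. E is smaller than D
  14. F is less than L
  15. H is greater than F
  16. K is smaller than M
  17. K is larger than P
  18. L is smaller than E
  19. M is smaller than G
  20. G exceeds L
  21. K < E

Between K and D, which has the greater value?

The relevant relations are K < H; H < M; M < G; G < E; E < D.
Together: K < H < M < G < E < D.
So K < D; D is the larger of the two.

D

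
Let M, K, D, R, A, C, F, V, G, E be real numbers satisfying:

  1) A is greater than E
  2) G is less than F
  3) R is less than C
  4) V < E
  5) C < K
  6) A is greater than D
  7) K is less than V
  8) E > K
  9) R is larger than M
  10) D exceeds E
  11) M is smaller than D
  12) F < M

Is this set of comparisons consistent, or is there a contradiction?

The single ordering G < F < M < R < C < K < V < E < D < A satisfies every listed relation, so no contradiction arises.

consistent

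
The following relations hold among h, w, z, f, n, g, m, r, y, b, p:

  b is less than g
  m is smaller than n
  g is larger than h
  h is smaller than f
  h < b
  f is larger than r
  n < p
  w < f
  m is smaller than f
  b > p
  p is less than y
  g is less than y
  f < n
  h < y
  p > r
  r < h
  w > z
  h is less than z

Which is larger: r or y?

Chaining the given relations: r < h < z < w < f < n < p < b < g < y.
So r < y; y is the larger of the two.

y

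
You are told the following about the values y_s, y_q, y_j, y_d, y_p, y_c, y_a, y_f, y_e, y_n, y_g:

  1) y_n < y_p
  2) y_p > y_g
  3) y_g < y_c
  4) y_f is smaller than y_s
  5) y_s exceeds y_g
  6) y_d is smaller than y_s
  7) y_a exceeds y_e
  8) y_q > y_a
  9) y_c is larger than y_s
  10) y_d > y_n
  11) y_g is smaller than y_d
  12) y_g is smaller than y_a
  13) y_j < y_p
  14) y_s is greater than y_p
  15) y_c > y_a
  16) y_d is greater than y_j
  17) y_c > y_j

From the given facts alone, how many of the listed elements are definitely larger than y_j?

4

Directly above y_j: y_p, y_d, y_c.
One step further: y_s (4 so far).
No other element is forced above y_j by the given relations, so the count is 4.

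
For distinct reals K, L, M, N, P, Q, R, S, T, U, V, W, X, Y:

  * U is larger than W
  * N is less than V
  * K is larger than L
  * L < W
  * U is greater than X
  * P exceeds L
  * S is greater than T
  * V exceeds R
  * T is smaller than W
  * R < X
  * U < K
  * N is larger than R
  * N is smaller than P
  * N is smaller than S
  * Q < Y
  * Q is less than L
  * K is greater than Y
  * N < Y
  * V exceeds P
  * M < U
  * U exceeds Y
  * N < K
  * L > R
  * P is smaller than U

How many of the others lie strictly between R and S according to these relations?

1

Chaining upward from R reaches: X, N, L, P, Y, W, U, K, V.
Chaining downward from S reaches: N, T.
Strictly between R and S are those in both lists: N — 1 element.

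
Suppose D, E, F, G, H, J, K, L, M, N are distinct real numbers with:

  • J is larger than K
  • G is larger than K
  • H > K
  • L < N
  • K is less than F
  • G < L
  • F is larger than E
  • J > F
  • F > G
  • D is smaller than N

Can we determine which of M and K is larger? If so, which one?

undetermined

Following every chain through K: above K we get G, L, H, F, N, J.
M is not reached, and no chain runs the other way from M to K.
So the given relations leave the order of K and M undetermined.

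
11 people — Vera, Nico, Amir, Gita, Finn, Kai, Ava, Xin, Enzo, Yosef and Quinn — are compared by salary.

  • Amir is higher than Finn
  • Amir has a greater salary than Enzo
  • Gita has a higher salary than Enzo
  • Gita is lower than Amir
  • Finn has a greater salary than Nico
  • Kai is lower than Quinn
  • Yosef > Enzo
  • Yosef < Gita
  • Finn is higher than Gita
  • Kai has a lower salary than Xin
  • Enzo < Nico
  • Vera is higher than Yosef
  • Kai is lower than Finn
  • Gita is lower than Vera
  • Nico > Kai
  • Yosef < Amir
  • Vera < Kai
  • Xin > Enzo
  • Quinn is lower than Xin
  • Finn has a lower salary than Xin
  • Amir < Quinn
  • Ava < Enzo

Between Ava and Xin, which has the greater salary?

Xin

Ava < Enzo and Enzo < Gita give Ava < Gita.
With Gita < Vera: Ava < Enzo < Gita < Vera.
With Vera < Kai: Ava < Enzo < Gita < Vera < Kai.
With Kai < Nico: Ava < Enzo < Gita < Vera < Kai < Nico.
Then Nico < Finn extends the chain to Finn.
Then Finn < Amir extends the chain to Amir.
Then Amir < Quinn extends the chain to Quinn.
With Quinn < Xin: Ava < Enzo < Gita < Vera < Kai < Nico < Finn < Amir < Quinn < Xin.
So Ava < Xin; Xin is the higher of the two.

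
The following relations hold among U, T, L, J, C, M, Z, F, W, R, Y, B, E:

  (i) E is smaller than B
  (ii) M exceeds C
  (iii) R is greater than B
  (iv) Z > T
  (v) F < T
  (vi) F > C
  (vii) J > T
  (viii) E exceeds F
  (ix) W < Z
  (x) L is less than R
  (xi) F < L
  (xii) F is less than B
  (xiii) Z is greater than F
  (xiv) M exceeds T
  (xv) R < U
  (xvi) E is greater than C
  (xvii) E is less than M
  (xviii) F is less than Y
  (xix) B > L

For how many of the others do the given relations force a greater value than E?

4

From E the given relations immediately reach B, M.
From those, R — 3 in total.
From those, U — 4 in total.
Nothing else is reachable above E; 4 in all.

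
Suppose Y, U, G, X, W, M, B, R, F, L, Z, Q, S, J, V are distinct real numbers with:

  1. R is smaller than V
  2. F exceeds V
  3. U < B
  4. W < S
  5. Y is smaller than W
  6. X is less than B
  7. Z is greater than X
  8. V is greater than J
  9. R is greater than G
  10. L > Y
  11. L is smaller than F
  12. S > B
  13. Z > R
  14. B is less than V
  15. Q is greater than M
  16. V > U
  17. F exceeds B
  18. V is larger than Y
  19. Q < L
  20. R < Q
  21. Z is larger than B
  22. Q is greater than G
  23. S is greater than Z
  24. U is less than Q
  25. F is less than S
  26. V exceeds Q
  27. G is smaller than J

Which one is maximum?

Chaining downward from S: directly below it, B, Z, W, F; then Y, R, X, U, L, V; then G, J, Q; then M.
That covers every other element, and nothing is given above S, so S is the maximum.

S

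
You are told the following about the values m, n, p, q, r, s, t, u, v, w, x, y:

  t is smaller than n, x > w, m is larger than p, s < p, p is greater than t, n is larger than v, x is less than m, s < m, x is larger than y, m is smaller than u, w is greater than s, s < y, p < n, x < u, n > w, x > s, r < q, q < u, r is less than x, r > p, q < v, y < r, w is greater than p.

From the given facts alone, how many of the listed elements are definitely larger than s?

10

Directly above s: p, y, w, x, m.
One step further: r, u, n (8 so far).
One step further: q (9 so far).
One step further: v (10 so far).
Nothing else is reachable above s; 10 in all.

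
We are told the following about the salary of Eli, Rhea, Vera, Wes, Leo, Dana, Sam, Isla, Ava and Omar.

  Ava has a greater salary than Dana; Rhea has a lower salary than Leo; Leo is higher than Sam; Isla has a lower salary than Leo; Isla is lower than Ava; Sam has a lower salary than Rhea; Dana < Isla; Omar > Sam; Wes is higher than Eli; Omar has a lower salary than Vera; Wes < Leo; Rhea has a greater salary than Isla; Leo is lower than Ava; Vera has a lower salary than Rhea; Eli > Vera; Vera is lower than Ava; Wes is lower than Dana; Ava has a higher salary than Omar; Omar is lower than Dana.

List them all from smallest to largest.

Sam < Omar < Vera < Eli < Wes < Dana < Isla < Rhea < Leo < Ava

The consecutive links are each given: Sam < Omar; Omar < Vera; Vera < Eli; Eli < Wes; Wes < Dana; Dana < Isla; Isla < Rhea; Rhea < Leo; Leo < Ava.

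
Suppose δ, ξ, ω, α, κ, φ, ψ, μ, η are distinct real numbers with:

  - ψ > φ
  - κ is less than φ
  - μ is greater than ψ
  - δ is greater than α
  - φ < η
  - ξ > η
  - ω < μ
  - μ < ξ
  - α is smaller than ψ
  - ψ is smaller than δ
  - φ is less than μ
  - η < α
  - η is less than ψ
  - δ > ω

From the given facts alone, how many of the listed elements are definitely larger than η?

5

From η the given relations immediately reach α, ψ, ξ.
From those, δ, μ — 5 in total.
Nothing else is reachable above η; 5 in all.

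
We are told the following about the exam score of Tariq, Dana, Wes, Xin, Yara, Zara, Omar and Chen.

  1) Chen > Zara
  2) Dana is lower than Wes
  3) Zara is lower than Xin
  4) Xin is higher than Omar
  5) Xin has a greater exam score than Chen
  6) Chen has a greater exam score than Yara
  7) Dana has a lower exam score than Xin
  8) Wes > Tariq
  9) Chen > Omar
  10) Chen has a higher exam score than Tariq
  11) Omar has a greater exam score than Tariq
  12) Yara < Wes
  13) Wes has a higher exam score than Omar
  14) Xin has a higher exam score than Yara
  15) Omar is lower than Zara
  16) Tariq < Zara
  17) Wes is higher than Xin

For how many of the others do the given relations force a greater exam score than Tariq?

5

From Tariq the given relations immediately reach Omar, Zara, Chen, Wes.
From those, Xin — 5 in total.
No other element is forced above Tariq by the given relations, so the count is 5.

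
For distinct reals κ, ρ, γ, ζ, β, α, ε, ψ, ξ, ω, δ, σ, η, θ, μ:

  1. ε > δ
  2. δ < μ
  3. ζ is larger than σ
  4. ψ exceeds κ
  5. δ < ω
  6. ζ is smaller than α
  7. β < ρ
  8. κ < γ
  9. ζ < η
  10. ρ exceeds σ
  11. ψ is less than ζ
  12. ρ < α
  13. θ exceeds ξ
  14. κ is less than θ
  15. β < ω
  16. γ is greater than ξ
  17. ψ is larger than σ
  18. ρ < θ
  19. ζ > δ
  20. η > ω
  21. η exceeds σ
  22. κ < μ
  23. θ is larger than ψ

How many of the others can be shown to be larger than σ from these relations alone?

6

From σ the given relations immediately reach ψ, ρ, ζ, η.
From those, θ, α — 6 in total.
Nothing else is reachable above σ; 6 in all.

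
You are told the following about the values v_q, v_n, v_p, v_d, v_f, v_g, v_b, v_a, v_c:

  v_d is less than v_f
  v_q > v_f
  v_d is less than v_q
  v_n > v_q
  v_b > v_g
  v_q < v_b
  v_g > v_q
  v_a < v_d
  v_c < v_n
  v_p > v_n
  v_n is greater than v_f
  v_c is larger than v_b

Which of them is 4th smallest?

The consecutive relations fix a unique order: v_a < v_d < v_f < v_q < v_g < v_b < v_c < v_n < v_p.
The 4th smallest is v_q.

v_q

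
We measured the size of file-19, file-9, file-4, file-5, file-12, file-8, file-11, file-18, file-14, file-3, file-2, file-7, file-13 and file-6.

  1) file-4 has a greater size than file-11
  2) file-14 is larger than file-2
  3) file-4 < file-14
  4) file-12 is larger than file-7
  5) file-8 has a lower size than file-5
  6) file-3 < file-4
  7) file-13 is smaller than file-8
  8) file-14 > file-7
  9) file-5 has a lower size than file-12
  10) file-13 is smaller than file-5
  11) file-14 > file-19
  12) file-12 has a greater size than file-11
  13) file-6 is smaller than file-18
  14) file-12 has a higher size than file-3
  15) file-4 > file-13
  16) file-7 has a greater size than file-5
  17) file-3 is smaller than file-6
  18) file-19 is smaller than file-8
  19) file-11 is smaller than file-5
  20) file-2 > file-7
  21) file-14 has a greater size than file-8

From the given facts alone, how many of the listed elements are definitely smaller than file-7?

From file-7 the given relations immediately reach file-5.
From those, file-13, file-11, file-8 — 4 in total.
From those, file-19 — 5 in total.
No other element is forced below file-7 by the given relations, so the count is 5.

5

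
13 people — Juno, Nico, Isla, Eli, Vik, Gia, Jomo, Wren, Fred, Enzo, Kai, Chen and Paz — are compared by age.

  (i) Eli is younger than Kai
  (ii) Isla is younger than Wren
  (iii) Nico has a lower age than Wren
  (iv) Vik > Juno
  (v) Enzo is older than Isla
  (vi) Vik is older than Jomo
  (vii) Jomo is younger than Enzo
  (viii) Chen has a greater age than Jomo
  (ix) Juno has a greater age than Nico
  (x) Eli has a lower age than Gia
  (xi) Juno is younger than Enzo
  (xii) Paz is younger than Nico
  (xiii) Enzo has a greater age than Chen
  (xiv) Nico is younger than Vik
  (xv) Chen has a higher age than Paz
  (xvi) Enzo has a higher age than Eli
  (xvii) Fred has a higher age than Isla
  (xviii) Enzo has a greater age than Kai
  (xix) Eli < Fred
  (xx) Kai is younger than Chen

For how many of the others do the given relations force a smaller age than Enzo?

From Enzo the given relations immediately reach Jomo, Eli, Isla, Kai, Chen, Juno.
From those, Paz, Nico — 8 in total.
Nothing else is reachable below Enzo; 8 in all.

8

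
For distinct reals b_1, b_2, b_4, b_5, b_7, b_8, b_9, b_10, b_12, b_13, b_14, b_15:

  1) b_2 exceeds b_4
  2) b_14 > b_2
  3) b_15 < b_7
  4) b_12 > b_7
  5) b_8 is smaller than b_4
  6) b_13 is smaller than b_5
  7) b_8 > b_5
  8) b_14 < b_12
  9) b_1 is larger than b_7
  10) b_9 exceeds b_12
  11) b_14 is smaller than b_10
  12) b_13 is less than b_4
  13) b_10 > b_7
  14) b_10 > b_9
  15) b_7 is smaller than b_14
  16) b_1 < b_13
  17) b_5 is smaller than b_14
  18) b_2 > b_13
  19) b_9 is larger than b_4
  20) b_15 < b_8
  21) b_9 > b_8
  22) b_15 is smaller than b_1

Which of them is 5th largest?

b_2

Piecing the relations together gives one ordering: b_15 < b_7 < b_1 < b_13 < b_5 < b_8 < b_4 < b_2 < b_14 < b_12 < b_9 < b_10.
The 5th largest is b_2.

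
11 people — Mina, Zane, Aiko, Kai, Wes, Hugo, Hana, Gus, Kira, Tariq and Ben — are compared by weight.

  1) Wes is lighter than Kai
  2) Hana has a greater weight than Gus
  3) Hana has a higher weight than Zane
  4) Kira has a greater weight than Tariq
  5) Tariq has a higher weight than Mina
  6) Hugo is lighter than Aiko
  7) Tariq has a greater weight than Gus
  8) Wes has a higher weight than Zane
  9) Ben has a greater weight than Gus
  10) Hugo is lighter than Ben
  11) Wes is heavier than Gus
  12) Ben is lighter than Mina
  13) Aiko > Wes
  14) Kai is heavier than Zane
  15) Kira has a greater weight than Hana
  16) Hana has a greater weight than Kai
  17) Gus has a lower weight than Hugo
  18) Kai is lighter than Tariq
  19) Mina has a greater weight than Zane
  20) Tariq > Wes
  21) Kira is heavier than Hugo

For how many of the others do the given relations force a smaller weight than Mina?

From Mina the given relations immediately reach Zane, Ben.
From those, Gus, Hugo — 4 in total.
No other element is forced below Mina by the given relations, so the count is 4.

4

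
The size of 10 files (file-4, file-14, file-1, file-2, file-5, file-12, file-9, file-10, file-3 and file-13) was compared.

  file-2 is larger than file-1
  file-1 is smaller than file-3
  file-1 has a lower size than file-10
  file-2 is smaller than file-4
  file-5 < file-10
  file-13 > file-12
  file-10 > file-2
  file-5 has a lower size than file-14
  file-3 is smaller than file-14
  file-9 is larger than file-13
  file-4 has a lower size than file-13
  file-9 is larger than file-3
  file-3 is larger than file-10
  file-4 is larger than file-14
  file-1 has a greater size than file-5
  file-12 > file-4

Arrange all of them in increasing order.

Nothing is placed below file-5, so it is least; from there file-5 < file-1; file-1 < file-2; file-2 < file-10; file-10 < file-3; file-3 < file-14; file-14 < file-4; file-4 < file-12; file-12 < file-13; file-13 < file-9, each given directly.

file-5 < file-1 < file-2 < file-10 < file-3 < file-14 < file-4 < file-12 < file-13 < file-9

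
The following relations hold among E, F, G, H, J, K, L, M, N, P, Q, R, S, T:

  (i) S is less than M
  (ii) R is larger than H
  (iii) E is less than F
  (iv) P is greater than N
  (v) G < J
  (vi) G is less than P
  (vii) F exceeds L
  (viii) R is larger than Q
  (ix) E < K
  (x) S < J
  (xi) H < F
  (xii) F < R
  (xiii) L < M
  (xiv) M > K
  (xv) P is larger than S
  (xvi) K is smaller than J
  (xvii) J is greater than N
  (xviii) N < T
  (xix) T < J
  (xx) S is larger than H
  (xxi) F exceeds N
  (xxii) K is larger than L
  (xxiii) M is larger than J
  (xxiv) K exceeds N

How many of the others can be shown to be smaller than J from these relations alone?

8

From J the given relations immediately reach N, S, T, G, K.
From those, L, H, E — 8 in total.
No other element is forced below J by the given relations, so the count is 8.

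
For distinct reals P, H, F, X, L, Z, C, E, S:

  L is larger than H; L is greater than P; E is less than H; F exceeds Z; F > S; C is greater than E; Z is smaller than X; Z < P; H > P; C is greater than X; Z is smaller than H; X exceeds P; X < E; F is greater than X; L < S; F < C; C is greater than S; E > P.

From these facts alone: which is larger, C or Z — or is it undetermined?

Z < P and P < X give Z < X.
Then X < E extends the chain to E.
With E < H: Z < P < X < E < H.
Then H < L extends the chain to L.
Then L < S extends the chain to S.
With S < F: Z < P < X < E < H < L < S < F.
With F < C: Z < P < X < E < H < L < S < F < C.
So C is larger.

C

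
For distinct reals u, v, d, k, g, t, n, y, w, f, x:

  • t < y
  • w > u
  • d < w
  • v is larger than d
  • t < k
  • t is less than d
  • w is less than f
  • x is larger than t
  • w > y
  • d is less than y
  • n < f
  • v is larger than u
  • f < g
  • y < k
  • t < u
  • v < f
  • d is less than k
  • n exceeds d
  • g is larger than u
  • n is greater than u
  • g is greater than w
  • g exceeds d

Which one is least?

t

u is not least since t < u; d is not least since t < d; y is not least since t < y; v is not least since d < v; x is not least since t < x; k is not least since y < k; n is not least since d < n; w is not least since d < w; f is not least since v < f; g is not least since f < g.
Only t has nothing below it, so t is the least.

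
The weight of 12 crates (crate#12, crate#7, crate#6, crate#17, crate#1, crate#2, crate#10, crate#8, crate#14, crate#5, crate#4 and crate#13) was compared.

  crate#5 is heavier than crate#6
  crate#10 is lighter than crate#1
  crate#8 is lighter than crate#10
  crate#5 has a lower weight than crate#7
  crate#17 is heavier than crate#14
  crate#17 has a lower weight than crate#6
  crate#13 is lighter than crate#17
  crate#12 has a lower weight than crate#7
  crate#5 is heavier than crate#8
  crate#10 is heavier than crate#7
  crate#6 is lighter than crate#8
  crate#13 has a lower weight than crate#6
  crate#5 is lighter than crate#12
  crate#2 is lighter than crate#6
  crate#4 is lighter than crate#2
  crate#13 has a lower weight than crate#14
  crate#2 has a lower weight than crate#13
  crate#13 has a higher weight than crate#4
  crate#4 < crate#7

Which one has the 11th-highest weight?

crate#2

Chaining the given pairs: crate#4 < crate#2 < crate#13 < crate#14 < crate#17 < crate#6 < crate#8 < crate#5 < crate#12 < crate#7 < crate#10 < crate#1.
Counting 11 from the largest end gives crate#2.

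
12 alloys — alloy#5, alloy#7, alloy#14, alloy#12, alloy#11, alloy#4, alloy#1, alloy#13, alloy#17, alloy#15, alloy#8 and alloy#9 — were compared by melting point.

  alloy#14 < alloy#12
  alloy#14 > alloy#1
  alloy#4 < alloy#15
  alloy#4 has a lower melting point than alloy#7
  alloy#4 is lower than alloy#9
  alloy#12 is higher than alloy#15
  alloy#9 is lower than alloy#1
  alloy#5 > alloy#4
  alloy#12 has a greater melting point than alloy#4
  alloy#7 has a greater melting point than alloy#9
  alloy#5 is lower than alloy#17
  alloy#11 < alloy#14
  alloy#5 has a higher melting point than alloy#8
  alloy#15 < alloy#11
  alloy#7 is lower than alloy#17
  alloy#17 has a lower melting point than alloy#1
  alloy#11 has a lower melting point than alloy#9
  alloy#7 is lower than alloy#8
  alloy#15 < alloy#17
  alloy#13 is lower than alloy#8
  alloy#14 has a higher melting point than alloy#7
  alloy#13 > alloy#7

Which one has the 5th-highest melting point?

Chaining the given pairs: alloy#4 < alloy#15 < alloy#11 < alloy#9 < alloy#7 < alloy#13 < alloy#8 < alloy#5 < alloy#17 < alloy#1 < alloy#14 < alloy#12.
Counting 5 from the largest end gives alloy#5.

alloy#5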